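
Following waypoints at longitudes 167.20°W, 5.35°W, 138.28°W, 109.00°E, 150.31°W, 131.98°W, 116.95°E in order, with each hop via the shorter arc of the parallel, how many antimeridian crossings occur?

3

Leg 1: -167.20° → -5.35°, shortest Δλ = 161.85° (east) — does not cross 180°.
Leg 2: -5.35° → -138.28°, shortest Δλ = -132.93° (west) — does not cross 180°.
Leg 3: -138.28° → +109.00°, shortest Δλ = -112.72° (west) — crosses 180°.
Leg 4: +109.00° → -150.31°, shortest Δλ = 100.69° (east) — crosses 180°.
Leg 5: -150.31° → -131.98°, shortest Δλ = 18.33° (east) — does not cross 180°.
Leg 6: -131.98° → +116.95°, shortest Δλ = -111.07° (west) — crosses 180°.
Total crossings: 3.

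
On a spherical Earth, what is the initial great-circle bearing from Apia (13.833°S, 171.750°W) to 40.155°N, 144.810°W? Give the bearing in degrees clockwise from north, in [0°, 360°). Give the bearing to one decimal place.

23.7°

Δλ = -144.810 − -171.750 = 26.940°.
θ = atan2( sin Δλ · cos φ₂ , cos φ₁ · sin φ₂ − sin φ₁ · cos φ₂ · cos Δλ )
  = atan2(0.34627, 0.78906) = 23.694° → normalised to [0°, 360°): 23.694°.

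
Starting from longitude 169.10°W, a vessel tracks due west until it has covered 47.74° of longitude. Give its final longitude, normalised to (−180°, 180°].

143.16°E

Start at -169.10°; shift −47.74° → -216.84°.
-216.84° lies outside (−180°, 180°]; add 360° → +143.16°.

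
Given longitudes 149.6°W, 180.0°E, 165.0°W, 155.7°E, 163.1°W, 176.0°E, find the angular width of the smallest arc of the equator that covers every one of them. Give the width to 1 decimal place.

Sort the longitudes: -165.0°, -163.1°, -149.6°, +155.7°, +176.0°, +180.0°.
Eastward gaps between consecutive values (wrapping around): 1.9°, 13.5°, 305.3°, 20.3°, 4.0°, 15.0°.
Largest gap = 305.3° ⇒ minimal covering band is its complement: 360° − 305.3° = 54.7°.
Band runs from +155.7° eastward to -149.6°, crossing the antimeridian.

54.7°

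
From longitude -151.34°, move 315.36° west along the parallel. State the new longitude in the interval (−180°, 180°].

Start at -151.34°; shift −315.36° → -466.70°.
-466.70° lies outside (−180°, 180°]; add 360° → -106.70°.

-106.70°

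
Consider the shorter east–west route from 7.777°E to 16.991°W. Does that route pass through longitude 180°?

No

Signed shortest Δλ = ((-16.991 − 7.777 + 180) mod 360) − 180 = -24.768°.
Going west by 24.768° from +7.777° reaches -16.991° without touching 180°.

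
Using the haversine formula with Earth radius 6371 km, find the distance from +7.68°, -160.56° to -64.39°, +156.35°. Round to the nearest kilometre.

8775 km

Δλ = 156.35 − -160.56 = 316.91°; wrapped into (−180°, 180°]: -43.09°.
Δφ = -64.39 − 7.68 = -72.07°.
a = sin²(Δφ/2) + cos φ₁ · cos φ₂ · sin²(Δλ/2) = 0.403842.
c = 2·atan2(√a, √(1−a)) = 1.37727 rad → d = 6371·c ≈ 8774.61 km.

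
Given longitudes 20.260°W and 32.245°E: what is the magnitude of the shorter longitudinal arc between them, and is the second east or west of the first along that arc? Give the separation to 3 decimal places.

52.505° east

Raw difference: 32.245 − -20.260 = 52.505°.
Normalise into (−180°, 180°]: 52.505° stays 52.505°.
Positive ⇒ the second point lies to the east; separation 52.505°.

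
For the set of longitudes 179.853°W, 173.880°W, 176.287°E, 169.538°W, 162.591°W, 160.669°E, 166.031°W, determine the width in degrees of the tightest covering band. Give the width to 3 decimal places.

36.740°

Sort the longitudes: -179.853°, -173.880°, -169.538°, -166.031°, -162.591°, +160.669°, +176.287°.
Eastward gaps between consecutive values (wrapping around): 5.973°, 4.342°, 3.507°, 3.440°, 323.260°, 15.618°, 3.860°.
Largest gap = 323.260° ⇒ minimal covering band is its complement: 360° − 323.260° = 36.740°.
Band runs from +160.669° eastward to -162.591°, crossing the antimeridian.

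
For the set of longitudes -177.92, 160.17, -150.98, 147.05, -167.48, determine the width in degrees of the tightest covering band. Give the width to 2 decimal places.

Sort the longitudes: -177.92°, -167.48°, -150.98°, +147.05°, +160.17°.
Eastward gaps between consecutive values (wrapping around): 10.44°, 16.50°, 298.03°, 13.12°, 21.91°.
Largest gap = 298.03° ⇒ minimal covering band is its complement: 360° − 298.03° = 61.97°.
Band runs from +147.05° eastward to -150.98°, crossing the antimeridian.

61.97°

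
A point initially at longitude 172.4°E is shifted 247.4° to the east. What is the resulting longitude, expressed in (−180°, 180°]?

59.8°E

Start at +172.4°; shift +247.4° → +419.8°.
+419.8° lies outside (−180°, 180°]; subtract 360° → +59.8°.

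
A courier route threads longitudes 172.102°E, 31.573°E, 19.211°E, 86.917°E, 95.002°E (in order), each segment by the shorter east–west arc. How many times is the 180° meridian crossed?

Leg 1: +172.102° → +31.573°, shortest Δλ = -140.529° (west) — does not cross 180°.
Leg 2: +31.573° → +19.211°, shortest Δλ = -12.362° (west) — does not cross 180°.
Leg 3: +19.211° → +86.917°, shortest Δλ = 67.706° (east) — does not cross 180°.
Leg 4: +86.917° → +95.002°, shortest Δλ = 8.085° (east) — does not cross 180°.
Total crossings: 0.

0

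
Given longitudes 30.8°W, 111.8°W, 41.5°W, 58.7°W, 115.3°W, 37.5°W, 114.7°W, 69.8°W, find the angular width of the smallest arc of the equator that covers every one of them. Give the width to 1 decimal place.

84.5°

Sort the longitudes: -115.3°, -114.7°, -111.8°, -69.8°, -58.7°, -41.5°, -37.5°, -30.8°.
Eastward gaps between consecutive values (wrapping around): 0.6°, 2.9°, 42.0°, 11.1°, 17.2°, 4.0°, 6.7°, 275.5°.
Largest gap = 275.5° ⇒ minimal covering band is its complement: 360° − 275.5° = 84.5°.
Band runs from -115.3° eastward to -30.8°.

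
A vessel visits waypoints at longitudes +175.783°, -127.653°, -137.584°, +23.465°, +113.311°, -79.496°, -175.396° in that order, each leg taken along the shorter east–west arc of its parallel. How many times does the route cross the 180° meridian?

Leg 1: +175.783° → -127.653°, shortest Δλ = 56.564° (east) — crosses 180°.
Leg 2: -127.653° → -137.584°, shortest Δλ = -9.931° (west) — does not cross 180°.
Leg 3: -137.584° → +23.465°, shortest Δλ = 161.049° (east) — does not cross 180°.
Leg 4: +23.465° → +113.311°, shortest Δλ = 89.846° (east) — does not cross 180°.
Leg 5: +113.311° → -79.496°, shortest Δλ = 167.193° (east) — crosses 180°.
Leg 6: -79.496° → -175.396°, shortest Δλ = -95.9° (west) — does not cross 180°.
Total crossings: 2.

2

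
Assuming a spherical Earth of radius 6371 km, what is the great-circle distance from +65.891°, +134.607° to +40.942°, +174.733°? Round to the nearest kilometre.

Δλ = 174.733 − 134.607 = 40.126°.
Δφ = 40.942 − 65.891 = -24.949°.
a = sin²(Δφ/2) + cos φ₁ · cos φ₂ · sin²(Δλ/2) = 0.082970.
c = 2·atan2(√a, √(1−a)) = 0.58437 rad → d = 6371·c ≈ 3723.02 km.

3723 km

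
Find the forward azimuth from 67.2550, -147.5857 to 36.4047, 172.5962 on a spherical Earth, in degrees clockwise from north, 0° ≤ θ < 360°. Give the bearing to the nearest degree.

237°

Δλ = 172.5962 − -147.5857 = 320.1819°; wrapped into (−180°, 180°]: -39.8181°.
θ = atan2( sin Δλ · cos φ₂ , cos φ₁ · sin φ₂ − sin φ₁ · cos φ₂ · cos Δλ )
  = atan2(-0.51538, -0.34065) = -123.464° → normalised to [0°, 360°): 236.536°.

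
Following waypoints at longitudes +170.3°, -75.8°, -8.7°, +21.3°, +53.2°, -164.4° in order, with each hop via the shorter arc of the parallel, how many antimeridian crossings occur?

2

Leg 1: +170.3° → -75.8°, shortest Δλ = 113.9° (east) — crosses 180°.
Leg 2: -75.8° → -8.7°, shortest Δλ = 67.1° (east) — does not cross 180°.
Leg 3: -8.7° → +21.3°, shortest Δλ = 30.0° (east) — does not cross 180°.
Leg 4: +21.3° → +53.2°, shortest Δλ = 31.9° (east) — does not cross 180°.
Leg 5: +53.2° → -164.4°, shortest Δλ = 142.4° (east) — crosses 180°.
Total crossings: 2.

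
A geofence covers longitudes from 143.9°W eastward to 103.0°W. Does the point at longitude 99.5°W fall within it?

Band width going east from -143.9° to -103.0°: ((-103.0 − -143.9) mod 360) = 40.9°.
Offset of -99.5° east of the west edge: ((-99.5 − -143.9) mod 360) = 44.4°.
44.4° > 40.9° ⇒ outside.

No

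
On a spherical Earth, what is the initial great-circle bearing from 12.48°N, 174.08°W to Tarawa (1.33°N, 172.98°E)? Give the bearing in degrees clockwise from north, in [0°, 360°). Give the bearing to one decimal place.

230.0°

Δλ = 172.98 − -174.08 = 347.06°; wrapped into (−180°, 180°]: -12.94°.
θ = atan2( sin Δλ · cos φ₂ , cos φ₁ · sin φ₂ − sin φ₁ · cos φ₂ · cos Δλ )
  = atan2(-0.22387, -0.18789) = -130.006° → normalised to [0°, 360°): 229.994°.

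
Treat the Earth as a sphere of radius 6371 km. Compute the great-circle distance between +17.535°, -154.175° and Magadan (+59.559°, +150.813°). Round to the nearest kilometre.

6398 km

Δλ = 150.813 − -154.175 = 304.988°; wrapped into (−180°, 180°]: -55.012°.
Δφ = 59.559 − 17.535 = 42.024°.
a = sin²(Δφ/2) + cos φ₁ · cos φ₂ · sin²(Δλ/2) = 0.231614.
c = 2·atan2(√a, √(1−a)) = 1.00419 rad → d = 6371·c ≈ 6397.69 km.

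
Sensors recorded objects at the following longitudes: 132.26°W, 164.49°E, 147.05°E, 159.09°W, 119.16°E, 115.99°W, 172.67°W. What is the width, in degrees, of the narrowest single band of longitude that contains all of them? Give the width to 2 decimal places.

124.85°

Sort the longitudes: -172.67°, -159.09°, -132.26°, -115.99°, +119.16°, +147.05°, +164.49°.
Eastward gaps between consecutive values (wrapping around): 13.58°, 26.83°, 16.27°, 235.15°, 27.89°, 17.44°, 22.84°.
Largest gap = 235.15° ⇒ minimal covering band is its complement: 360° − 235.15° = 124.85°.
Band runs from +119.16° eastward to -115.99°, crossing the antimeridian.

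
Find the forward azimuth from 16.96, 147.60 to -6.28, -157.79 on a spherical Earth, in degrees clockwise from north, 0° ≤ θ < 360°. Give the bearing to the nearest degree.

109°

Δλ = -157.79 − 147.60 = -305.39°; wrapped into (−180°, 180°]: 54.61°.
θ = atan2( sin Δλ · cos φ₂ , cos φ₁ · sin φ₂ − sin φ₁ · cos φ₂ · cos Δλ )
  = atan2(0.81034, -0.27255) = 108.590° → normalised to [0°, 360°): 108.590°.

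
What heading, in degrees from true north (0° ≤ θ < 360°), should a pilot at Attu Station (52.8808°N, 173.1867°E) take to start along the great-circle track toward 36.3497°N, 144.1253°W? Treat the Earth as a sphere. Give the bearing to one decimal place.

101.8°

Δλ = -144.1253 − 173.1867 = -317.3120°; wrapped into (−180°, 180°]: 42.6880°.
θ = atan2( sin Δλ · cos φ₂ , cos φ₁ · sin φ₂ − sin φ₁ · cos φ₂ · cos Δλ )
  = atan2(0.54608, -0.11438) = 101.830° → normalised to [0°, 360°): 101.830°.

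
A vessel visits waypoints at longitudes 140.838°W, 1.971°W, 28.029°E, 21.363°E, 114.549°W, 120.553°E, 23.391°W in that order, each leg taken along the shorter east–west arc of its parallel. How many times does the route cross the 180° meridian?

1

Leg 1: -140.838° → -1.971°, shortest Δλ = 138.867° (east) — does not cross 180°.
Leg 2: -1.971° → +28.029°, shortest Δλ = 30.0° (east) — does not cross 180°.
Leg 3: +28.029° → +21.363°, shortest Δλ = -6.666° (west) — does not cross 180°.
Leg 4: +21.363° → -114.549°, shortest Δλ = -135.912° (west) — does not cross 180°.
Leg 5: -114.549° → +120.553°, shortest Δλ = -124.898° (west) — crosses 180°.
Leg 6: +120.553° → -23.391°, shortest Δλ = -143.944° (west) — does not cross 180°.
Total crossings: 1.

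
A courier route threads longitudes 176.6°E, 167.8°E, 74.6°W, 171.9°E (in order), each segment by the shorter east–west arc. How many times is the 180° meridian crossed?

2

Leg 1: +176.6° → +167.8°, shortest Δλ = -8.8° (west) — does not cross 180°.
Leg 2: +167.8° → -74.6°, shortest Δλ = 117.6° (east) — crosses 180°.
Leg 3: -74.6° → +171.9°, shortest Δλ = -113.5° (west) — crosses 180°.
Total crossings: 2.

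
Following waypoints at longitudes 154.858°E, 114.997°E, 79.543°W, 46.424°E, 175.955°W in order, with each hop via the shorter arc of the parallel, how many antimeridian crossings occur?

2

Leg 1: +154.858° → +114.997°, shortest Δλ = -39.861° (west) — does not cross 180°.
Leg 2: +114.997° → -79.543°, shortest Δλ = 165.46° (east) — crosses 180°.
Leg 3: -79.543° → +46.424°, shortest Δλ = 125.967° (east) — does not cross 180°.
Leg 4: +46.424° → -175.955°, shortest Δλ = 137.621° (east) — crosses 180°.
Total crossings: 2.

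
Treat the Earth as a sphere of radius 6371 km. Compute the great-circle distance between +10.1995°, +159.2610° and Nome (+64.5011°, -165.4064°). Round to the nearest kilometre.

6631 km

Δλ = -165.4064 − 159.2610 = -324.6674°; wrapped into (−180°, 180°]: 35.3326°.
Δφ = 64.5011 − 10.1995 = 54.3016°.
a = sin²(Δφ/2) + cos φ₁ · cos φ₂ · sin²(Δλ/2) = 0.247261.
c = 2·atan2(√a, √(1−a)) = 1.04086 rad → d = 6371·c ≈ 6631.32 km.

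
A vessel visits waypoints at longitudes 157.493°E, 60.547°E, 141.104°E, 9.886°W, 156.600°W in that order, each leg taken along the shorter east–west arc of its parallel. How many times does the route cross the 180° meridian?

0

Leg 1: +157.493° → +60.547°, shortest Δλ = -96.946° (west) — does not cross 180°.
Leg 2: +60.547° → +141.104°, shortest Δλ = 80.557° (east) — does not cross 180°.
Leg 3: +141.104° → -9.886°, shortest Δλ = -150.99° (west) — does not cross 180°.
Leg 4: -9.886° → -156.600°, shortest Δλ = -146.714° (west) — does not cross 180°.
Total crossings: 0.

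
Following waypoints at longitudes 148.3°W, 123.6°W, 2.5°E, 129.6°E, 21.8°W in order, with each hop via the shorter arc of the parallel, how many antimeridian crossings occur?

0

Leg 1: -148.3° → -123.6°, shortest Δλ = 24.7° (east) — does not cross 180°.
Leg 2: -123.6° → +2.5°, shortest Δλ = 126.1° (east) — does not cross 180°.
Leg 3: +2.5° → +129.6°, shortest Δλ = 127.1° (east) — does not cross 180°.
Leg 4: +129.6° → -21.8°, shortest Δλ = -151.4° (west) — does not cross 180°.
Total crossings: 0.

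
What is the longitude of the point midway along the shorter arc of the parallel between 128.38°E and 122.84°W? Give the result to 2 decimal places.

177.23°W

Signed shortest Δλ from +128.38° to -122.84° is +108.78°.
Midpoint longitude = +128.38° + (+108.78°)/2 = +128.38° + 54.39° = +182.77°.
Normalise into (−180°, 180°]: -177.23°.
(The naïve average (+128.38 + -122.84)/2 = 2.77° is on the wrong side of the globe.)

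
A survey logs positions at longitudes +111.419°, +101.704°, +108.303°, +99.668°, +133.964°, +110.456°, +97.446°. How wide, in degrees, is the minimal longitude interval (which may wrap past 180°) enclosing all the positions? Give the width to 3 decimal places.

36.518°

Sort the longitudes: +97.446°, +99.668°, +101.704°, +108.303°, +110.456°, +111.419°, +133.964°.
Eastward gaps between consecutive values (wrapping around): 2.222°, 2.036°, 6.599°, 2.153°, 0.963°, 22.545°, 323.482°.
Largest gap = 323.482° ⇒ minimal covering band is its complement: 360° − 323.482° = 36.518°.
Band runs from +97.446° eastward to +133.964°.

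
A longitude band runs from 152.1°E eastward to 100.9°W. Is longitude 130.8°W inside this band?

Yes

Band width going east from +152.1° to -100.9°: ((-100.9 − 152.1) mod 360) = 107.0°.
Offset of -130.8° east of the west edge: ((-130.8 − 152.1) mod 360) = 77.1°.
77.1° ≤ 107.0° ⇒ inside.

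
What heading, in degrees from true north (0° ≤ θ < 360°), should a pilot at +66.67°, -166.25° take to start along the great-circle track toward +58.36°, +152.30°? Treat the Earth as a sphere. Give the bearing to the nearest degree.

266°

Δλ = 152.30 − -166.25 = 318.55°; wrapped into (−180°, 180°]: -41.45°.
θ = atan2( sin Δλ · cos φ₂ , cos φ₁ · sin φ₂ − sin φ₁ · cos φ₂ · cos Δλ )
  = atan2(-0.34725, -0.02388) = -93.934° → normalised to [0°, 360°): 266.066°.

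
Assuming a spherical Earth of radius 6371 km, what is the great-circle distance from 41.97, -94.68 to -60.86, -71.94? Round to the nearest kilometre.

11619 km

Δλ = -71.94 − -94.68 = 22.74°.
Δφ = -60.86 − 41.97 = -102.83°.
a = sin²(Δφ/2) + cos φ₁ · cos φ₂ · sin²(Δλ/2) = 0.625101.
c = 2·atan2(√a, √(1−a)) = 1.82368 rad → d = 6371·c ≈ 11618.69 km.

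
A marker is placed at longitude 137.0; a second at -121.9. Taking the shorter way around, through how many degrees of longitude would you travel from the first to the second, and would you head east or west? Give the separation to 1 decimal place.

Raw difference: -121.9 − 137.0 = -258.9°.
Normalise into (−180°, 180°]: -258.9° + 360° = 101.1°.
Positive ⇒ the second point lies to the east; separation 101.1°.

101.1° east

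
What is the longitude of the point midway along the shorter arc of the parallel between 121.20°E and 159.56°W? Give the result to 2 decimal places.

Signed shortest Δλ from +121.20° to -159.56° is +79.24°.
Midpoint longitude = +121.20° + (+79.24°)/2 = +121.20° + 39.62° = +160.82°.
(The naïve average (+121.20 + -159.56)/2 = -19.18° is on the wrong side of the globe.)

160.82°E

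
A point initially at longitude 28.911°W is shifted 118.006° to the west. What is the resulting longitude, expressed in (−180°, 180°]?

Start at -28.911°; shift −118.006° → -146.917°.
-146.917° already lies in (−180°, 180°].

146.917°W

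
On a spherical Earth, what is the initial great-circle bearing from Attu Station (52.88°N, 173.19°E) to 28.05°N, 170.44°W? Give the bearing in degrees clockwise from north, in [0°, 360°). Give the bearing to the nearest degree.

148°

Δλ = -170.44 − 173.19 = -343.63°; wrapped into (−180°, 180°]: 16.37°.
θ = atan2( sin Δλ · cos φ₂ , cos φ₁ · sin φ₂ − sin φ₁ · cos φ₂ · cos Δλ )
  = atan2(0.24873, -0.39140) = 147.564° → normalised to [0°, 360°): 147.564°.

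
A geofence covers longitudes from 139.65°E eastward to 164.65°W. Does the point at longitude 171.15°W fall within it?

Band width going east from +139.65° to -164.65°: ((-164.65 − 139.65) mod 360) = 55.70°.
Offset of -171.15° east of the west edge: ((-171.15 − 139.65) mod 360) = 49.20°.
49.20° ≤ 55.70° ⇒ inside.

Yes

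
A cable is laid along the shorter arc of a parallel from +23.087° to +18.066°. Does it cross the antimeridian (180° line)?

Signed shortest Δλ = ((18.066 − 23.087 + 180) mod 360) − 180 = -5.021°.
Going west by 5.021° from +23.087° reaches +18.066° without touching 180°.

No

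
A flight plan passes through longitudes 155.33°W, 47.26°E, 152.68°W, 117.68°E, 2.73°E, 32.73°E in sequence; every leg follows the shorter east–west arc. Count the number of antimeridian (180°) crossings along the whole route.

Leg 1: -155.33° → +47.26°, shortest Δλ = -157.41° (west) — crosses 180°.
Leg 2: +47.26° → -152.68°, shortest Δλ = 160.06° (east) — crosses 180°.
Leg 3: -152.68° → +117.68°, shortest Δλ = -89.64° (west) — crosses 180°.
Leg 4: +117.68° → +2.73°, shortest Δλ = -114.95° (west) — does not cross 180°.
Leg 5: +2.73° → +32.73°, shortest Δλ = 30.0° (east) — does not cross 180°.
Total crossings: 3.

3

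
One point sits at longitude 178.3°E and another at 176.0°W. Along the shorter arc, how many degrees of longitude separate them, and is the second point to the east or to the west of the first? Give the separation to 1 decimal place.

5.7° east

Raw difference: -176.0 − 178.3 = -354.3°.
Normalise into (−180°, 180°]: -354.3° + 360° = 5.7°.
Positive ⇒ the second point lies to the east; separation 5.7°.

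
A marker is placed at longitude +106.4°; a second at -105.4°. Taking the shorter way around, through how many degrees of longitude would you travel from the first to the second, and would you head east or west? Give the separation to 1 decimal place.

148.2° east

Raw difference: -105.4 − 106.4 = -211.8°.
Normalise into (−180°, 180°]: -211.8° + 360° = 148.2°.
Positive ⇒ the second point lies to the east; separation 148.2°.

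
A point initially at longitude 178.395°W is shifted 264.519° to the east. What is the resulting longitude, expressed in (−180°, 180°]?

86.124°E

Start at -178.395°; shift +264.519° → +86.124°.
+86.124° already lies in (−180°, 180°].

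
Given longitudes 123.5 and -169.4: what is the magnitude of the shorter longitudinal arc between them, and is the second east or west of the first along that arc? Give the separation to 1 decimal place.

Raw difference: -169.4 − 123.5 = -292.9°.
Normalise into (−180°, 180°]: -292.9° + 360° = 67.1°.
Positive ⇒ the second point lies to the east; separation 67.1°.

67.1° east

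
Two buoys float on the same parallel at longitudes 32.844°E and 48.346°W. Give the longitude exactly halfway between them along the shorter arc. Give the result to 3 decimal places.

Signed shortest Δλ from +32.844° to -48.346° is -81.190°.
Midpoint longitude = +32.844° + (-81.190°)/2 = +32.844° − 40.595° = -7.751°.

7.751°W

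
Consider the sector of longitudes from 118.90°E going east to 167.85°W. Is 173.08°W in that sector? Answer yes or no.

Band width going east from +118.90° to -167.85°: ((-167.85 − 118.90) mod 360) = 73.25°.
Offset of -173.08° east of the west edge: ((-173.08 − 118.90) mod 360) = 68.02°.
68.02° ≤ 73.25° ⇒ inside.

Yes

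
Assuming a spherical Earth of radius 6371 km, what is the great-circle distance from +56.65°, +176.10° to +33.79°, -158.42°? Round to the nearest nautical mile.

Δλ = -158.42 − 176.10 = -334.52°; wrapped into (−180°, 180°]: 25.48°.
Δφ = 33.79 − 56.65 = -22.86°.
a = sin²(Δφ/2) + cos φ₁ · cos φ₂ · sin²(Δλ/2) = 0.061491.
c = 2·atan2(√a, √(1−a)) = 0.50118 rad → d = 6371·c ≈ 3193.00 km ≈ 1724.08 nmi.

1724 nmi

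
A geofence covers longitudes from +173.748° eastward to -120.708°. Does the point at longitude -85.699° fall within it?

Band width going east from +173.748° to -120.708°: ((-120.708 − 173.748) mod 360) = 65.544°.
Offset of -85.699° east of the west edge: ((-85.699 − 173.748) mod 360) = 100.553°.
100.553° > 65.544° ⇒ outside.

No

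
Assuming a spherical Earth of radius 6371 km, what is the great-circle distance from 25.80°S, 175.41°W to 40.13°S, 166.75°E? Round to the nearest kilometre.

2296 km

Δλ = 166.75 − -175.41 = 342.16°; wrapped into (−180°, 180°]: -17.84°.
Δφ = -40.13 − -25.80 = -14.33°.
a = sin²(Δφ/2) + cos φ₁ · cos φ₂ · sin²(Δλ/2) = 0.032107.
c = 2·atan2(√a, √(1−a)) = 0.36031 rad → d = 6371·c ≈ 2295.55 km.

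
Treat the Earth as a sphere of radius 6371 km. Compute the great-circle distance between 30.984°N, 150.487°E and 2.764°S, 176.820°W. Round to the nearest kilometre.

Δλ = -176.820 − 150.487 = -327.307°; wrapped into (−180°, 180°]: 32.693°.
Δφ = -2.764 − 30.984 = -33.748°.
a = sin²(Δφ/2) + cos φ₁ · cos φ₂ · sin²(Δλ/2) = 0.152085.
c = 2·atan2(√a, √(1−a)) = 0.80122 rad → d = 6371·c ≈ 5104.59 km.

5105 km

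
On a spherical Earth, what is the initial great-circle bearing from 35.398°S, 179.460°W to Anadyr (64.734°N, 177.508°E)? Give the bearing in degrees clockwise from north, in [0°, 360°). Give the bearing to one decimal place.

358.7°

Δλ = 177.508 − -179.460 = 356.968°; wrapped into (−180°, 180°]: -3.032°.
θ = atan2( sin Δλ · cos φ₂ , cos φ₁ · sin φ₂ − sin φ₁ · cos φ₂ · cos Δλ )
  = atan2(-0.02258, 0.98406) = -1.314° → normalised to [0°, 360°): 358.686°.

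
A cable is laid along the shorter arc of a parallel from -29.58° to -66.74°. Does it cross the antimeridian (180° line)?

No

Signed shortest Δλ = ((-66.74 − -29.58 + 180) mod 360) − 180 = -37.16°.
Going west by 37.16° from -29.58° reaches -66.74° without touching 180°.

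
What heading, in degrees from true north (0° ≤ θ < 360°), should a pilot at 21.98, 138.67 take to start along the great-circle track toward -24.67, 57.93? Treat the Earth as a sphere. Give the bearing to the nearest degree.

244°

Δλ = 57.93 − 138.67 = -80.74°.
θ = atan2( sin Δλ · cos φ₂ , cos φ₁ · sin φ₂ − sin φ₁ · cos φ₂ · cos Δλ )
  = atan2(-0.89688, -0.44178) = -116.224° → normalised to [0°, 360°): 243.776°.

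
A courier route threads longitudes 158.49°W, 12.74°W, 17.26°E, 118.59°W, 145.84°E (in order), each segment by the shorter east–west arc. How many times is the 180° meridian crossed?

Leg 1: -158.49° → -12.74°, shortest Δλ = 145.75° (east) — does not cross 180°.
Leg 2: -12.74° → +17.26°, shortest Δλ = 30.0° (east) — does not cross 180°.
Leg 3: +17.26° → -118.59°, shortest Δλ = -135.85° (west) — does not cross 180°.
Leg 4: -118.59° → +145.84°, shortest Δλ = -95.57° (west) — crosses 180°.
Total crossings: 1.

1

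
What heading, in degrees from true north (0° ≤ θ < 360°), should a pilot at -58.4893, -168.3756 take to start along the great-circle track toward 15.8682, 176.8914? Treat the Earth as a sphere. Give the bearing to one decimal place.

345.4°

Δλ = 176.8914 − -168.3756 = 345.2670°; wrapped into (−180°, 180°]: -14.7330°.
θ = atan2( sin Δλ · cos φ₂ , cos φ₁ · sin φ₂ − sin φ₁ · cos φ₂ · cos Δλ )
  = atan2(-0.24462, 0.93600) = -14.647° → normalised to [0°, 360°): 345.353°.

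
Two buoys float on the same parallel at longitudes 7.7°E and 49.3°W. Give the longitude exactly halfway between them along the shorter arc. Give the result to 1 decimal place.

20.8°W

Signed shortest Δλ from +7.7° to -49.3° is -57.0°.
Midpoint longitude = +7.7° + (-57.0°)/2 = +7.7° − 28.5° = -20.8°.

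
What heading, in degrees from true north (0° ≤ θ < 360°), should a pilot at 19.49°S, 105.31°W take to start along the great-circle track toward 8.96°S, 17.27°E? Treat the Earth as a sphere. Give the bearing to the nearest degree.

111°

Δλ = 17.27 − -105.31 = 122.58°.
θ = atan2( sin Δλ · cos φ₂ , cos φ₁ · sin φ₂ − sin φ₁ · cos φ₂ · cos Δλ )
  = atan2(0.83236, -0.32429) = 111.286° → normalised to [0°, 360°): 111.286°.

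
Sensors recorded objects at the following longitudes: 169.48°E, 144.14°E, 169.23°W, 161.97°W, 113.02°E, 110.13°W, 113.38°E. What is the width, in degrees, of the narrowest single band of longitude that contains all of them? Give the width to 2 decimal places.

Sort the longitudes: -169.23°, -161.97°, -110.13°, +113.02°, +113.38°, +144.14°, +169.48°.
Eastward gaps between consecutive values (wrapping around): 7.26°, 51.84°, 223.15°, 0.36°, 30.76°, 25.34°, 21.29°.
Largest gap = 223.15° ⇒ minimal covering band is its complement: 360° − 223.15° = 136.85°.
Band runs from +113.02° eastward to -110.13°, crossing the antimeridian.

136.85°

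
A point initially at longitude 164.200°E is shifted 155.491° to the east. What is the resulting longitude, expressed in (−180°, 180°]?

Start at +164.200°; shift +155.491° → +319.691°.
+319.691° lies outside (−180°, 180°]; subtract 360° → -40.309°.

40.309°W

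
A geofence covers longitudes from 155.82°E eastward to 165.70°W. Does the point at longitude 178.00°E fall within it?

Band width going east from +155.82° to -165.70°: ((-165.70 − 155.82) mod 360) = 38.48°.
Offset of +178.00° east of the west edge: ((178.00 − 155.82) mod 360) = 22.18°.
22.18° ≤ 38.48° ⇒ inside.

Yes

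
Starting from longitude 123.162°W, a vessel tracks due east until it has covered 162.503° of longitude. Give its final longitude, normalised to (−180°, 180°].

39.341°E

Start at -123.162°; shift +162.503° → +39.341°.
+39.341° already lies in (−180°, 180°].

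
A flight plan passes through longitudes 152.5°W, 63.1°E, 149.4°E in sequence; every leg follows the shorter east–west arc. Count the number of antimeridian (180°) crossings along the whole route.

1

Leg 1: -152.5° → +63.1°, shortest Δλ = -144.4° (west) — crosses 180°.
Leg 2: +63.1° → +149.4°, shortest Δλ = 86.3° (east) — does not cross 180°.
Total crossings: 1.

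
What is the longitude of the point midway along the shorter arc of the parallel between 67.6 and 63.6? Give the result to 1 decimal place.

Signed shortest Δλ from +67.6° to +63.6° is -4.0°.
Midpoint longitude = +67.6° + (-4.0°)/2 = +67.6° − 2.0° = +65.6°.

+65.6°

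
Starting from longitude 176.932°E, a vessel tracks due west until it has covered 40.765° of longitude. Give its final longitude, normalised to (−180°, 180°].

136.167°E

Start at +176.932°; shift −40.765° → +136.167°.
+136.167° already lies in (−180°, 180°].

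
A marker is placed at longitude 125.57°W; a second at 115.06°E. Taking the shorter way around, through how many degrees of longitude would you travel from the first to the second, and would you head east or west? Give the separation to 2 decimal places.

Raw difference: 115.06 − -125.57 = 240.63°.
Normalise into (−180°, 180°]: 240.63° − 360° = -119.37°.
Negative ⇒ the second point lies to the west; separation 119.37°.

119.37° west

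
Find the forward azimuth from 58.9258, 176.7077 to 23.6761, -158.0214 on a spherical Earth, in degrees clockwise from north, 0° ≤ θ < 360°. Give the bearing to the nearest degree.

142°

Δλ = -158.0214 − 176.7077 = -334.7291°; wrapped into (−180°, 180°]: 25.2709°.
θ = atan2( sin Δλ · cos φ₂ , cos φ₁ · sin φ₂ − sin φ₁ · cos φ₂ · cos Δλ )
  = atan2(0.39097, -0.50207) = 142.092° → normalised to [0°, 360°): 142.092°.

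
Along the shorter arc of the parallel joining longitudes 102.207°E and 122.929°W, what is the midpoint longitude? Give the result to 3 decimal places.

Signed shortest Δλ from +102.207° to -122.929° is +134.864°.
Midpoint longitude = +102.207° + (+134.864°)/2 = +102.207° + 67.432° = +169.639°.
(The naïve average (+102.207 + -122.929)/2 = -10.361° is on the wrong side of the globe.)

169.639°E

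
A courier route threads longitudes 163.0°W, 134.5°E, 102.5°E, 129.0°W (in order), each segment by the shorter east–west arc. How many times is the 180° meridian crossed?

2

Leg 1: -163.0° → +134.5°, shortest Δλ = -62.5° (west) — crosses 180°.
Leg 2: +134.5° → +102.5°, shortest Δλ = -32.0° (west) — does not cross 180°.
Leg 3: +102.5° → -129.0°, shortest Δλ = 128.5° (east) — crosses 180°.
Total crossings: 2.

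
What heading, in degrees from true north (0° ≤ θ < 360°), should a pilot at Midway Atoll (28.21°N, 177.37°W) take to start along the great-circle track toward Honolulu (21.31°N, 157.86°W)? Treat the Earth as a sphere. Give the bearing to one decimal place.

Δλ = -157.86 − -177.37 = 19.51°.
θ = atan2( sin Δλ · cos φ₂ , cos φ₁ · sin φ₂ − sin φ₁ · cos φ₂ · cos Δλ )
  = atan2(0.31114, -0.09485) = 106.954° → normalised to [0°, 360°): 106.954°.

107.0°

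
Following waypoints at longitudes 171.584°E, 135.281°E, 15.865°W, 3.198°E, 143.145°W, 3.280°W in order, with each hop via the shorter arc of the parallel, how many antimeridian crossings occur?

0

Leg 1: +171.584° → +135.281°, shortest Δλ = -36.303° (west) — does not cross 180°.
Leg 2: +135.281° → -15.865°, shortest Δλ = -151.146° (west) — does not cross 180°.
Leg 3: -15.865° → +3.198°, shortest Δλ = 19.063° (east) — does not cross 180°.
Leg 4: +3.198° → -143.145°, shortest Δλ = -146.343° (west) — does not cross 180°.
Leg 5: -143.145° → -3.280°, shortest Δλ = 139.865° (east) — does not cross 180°.
Total crossings: 0.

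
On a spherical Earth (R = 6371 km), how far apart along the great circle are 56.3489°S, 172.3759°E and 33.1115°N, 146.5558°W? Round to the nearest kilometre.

Δλ = -146.5558 − 172.3759 = -318.9317°; wrapped into (−180°, 180°]: 41.0683°.
Δφ = 33.1115 − -56.3489 = 89.4604°.
a = sin²(Δφ/2) + cos φ₁ · cos φ₂ · sin²(Δλ/2) = 0.552398.
c = 2·atan2(√a, √(1−a)) = 1.67579 rad → d = 6371·c ≈ 10676.43 km.

10676 km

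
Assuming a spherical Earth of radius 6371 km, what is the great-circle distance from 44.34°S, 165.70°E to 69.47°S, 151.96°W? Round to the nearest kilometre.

3655 km

Δλ = -151.96 − 165.70 = -317.66°; wrapped into (−180°, 180°]: 42.34°.
Δφ = -69.47 − -44.34 = -25.13°.
a = sin²(Δφ/2) + cos φ₁ · cos φ₂ · sin²(Δλ/2) = 0.080039.
c = 2·atan2(√a, √(1−a)) = 0.57366 rad → d = 6371·c ≈ 3654.76 km.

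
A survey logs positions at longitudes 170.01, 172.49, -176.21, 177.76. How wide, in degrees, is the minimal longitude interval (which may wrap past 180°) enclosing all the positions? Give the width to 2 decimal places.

13.78°

Sort the longitudes: -176.21°, +170.01°, +172.49°, +177.76°.
Eastward gaps between consecutive values (wrapping around): 346.22°, 2.48°, 5.27°, 6.03°.
Largest gap = 346.22° ⇒ minimal covering band is its complement: 360° − 346.22° = 13.78°.
Band runs from +170.01° eastward to -176.21°, crossing the antimeridian.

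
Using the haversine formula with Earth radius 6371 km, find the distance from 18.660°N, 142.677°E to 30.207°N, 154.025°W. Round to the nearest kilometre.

Δλ = -154.025 − 142.677 = -296.702°; wrapped into (−180°, 180°]: 63.298°.
Δφ = 30.207 − 18.660 = 11.547°.
a = sin²(Δφ/2) + cos φ₁ · cos φ₂ · sin²(Δλ/2) = 0.235551.
c = 2·atan2(√a, √(1−a)) = 1.01350 rad → d = 6371·c ≈ 6456.98 km.

6457 km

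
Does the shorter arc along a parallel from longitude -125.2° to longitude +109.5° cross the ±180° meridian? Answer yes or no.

Naïve |109.5 − -125.2| = 234.7° > 180°, so the shorter arc goes the other way round — across 180°.
Signed shortest Δλ = ((109.5 − -125.2 + 180) mod 360) − 180 = -125.3°.
Going west by 125.3° from -125.2° passes through 180° before reaching +109.5°.

Yes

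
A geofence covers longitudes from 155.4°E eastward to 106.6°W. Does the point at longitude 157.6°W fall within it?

Band width going east from +155.4° to -106.6°: ((-106.6 − 155.4) mod 360) = 98.0°.
Offset of -157.6° east of the west edge: ((-157.6 − 155.4) mod 360) = 47.0°.
47.0° ≤ 98.0° ⇒ inside.

Yes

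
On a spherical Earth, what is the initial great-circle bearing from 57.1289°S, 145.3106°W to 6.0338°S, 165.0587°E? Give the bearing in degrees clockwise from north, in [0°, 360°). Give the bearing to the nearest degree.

Δλ = 165.0587 − -145.3106 = 310.3693°; wrapped into (−180°, 180°]: -49.6307°.
θ = atan2( sin Δλ · cos φ₂ , cos φ₁ · sin φ₂ − sin φ₁ · cos φ₂ · cos Δλ )
  = atan2(-0.75766, 0.48394) = -57.432° → normalised to [0°, 360°): 302.568°.

303°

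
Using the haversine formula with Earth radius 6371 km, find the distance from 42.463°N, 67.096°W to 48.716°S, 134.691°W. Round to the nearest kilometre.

12095 km

Δλ = -134.691 − -67.096 = -67.595°.
Δφ = -48.716 − 42.463 = -91.179°.
a = sin²(Δφ/2) + cos φ₁ · cos φ₂ · sin²(Δλ/2) = 0.660896.
c = 2·atan2(√a, √(1−a)) = 1.89842 rad → d = 6371·c ≈ 12094.83 km.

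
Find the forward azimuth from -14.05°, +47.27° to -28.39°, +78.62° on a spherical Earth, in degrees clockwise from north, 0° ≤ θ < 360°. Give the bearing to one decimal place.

Δλ = 78.62 − 47.27 = 31.35°.
θ = atan2( sin Δλ · cos φ₂ , cos φ₁ · sin φ₂ − sin φ₁ · cos φ₂ · cos Δλ )
  = atan2(0.45769, -0.27886) = 121.352° → normalised to [0°, 360°): 121.352°.

121.4°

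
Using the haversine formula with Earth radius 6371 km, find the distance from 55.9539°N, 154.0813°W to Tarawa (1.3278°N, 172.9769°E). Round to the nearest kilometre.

6753 km

Δλ = 172.9769 − -154.0813 = 327.0582°; wrapped into (−180°, 180°]: -32.9418°.
Δφ = 1.3278 − 55.9539 = -54.6261°.
a = sin²(Δφ/2) + cos φ₁ · cos φ₂ · sin²(Δλ/2) = 0.255539.
c = 2·atan2(√a, √(1−a)) = 1.05994 rad → d = 6371·c ≈ 6752.90 km.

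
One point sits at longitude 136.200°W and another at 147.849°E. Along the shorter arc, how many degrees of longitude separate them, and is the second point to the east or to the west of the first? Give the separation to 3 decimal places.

75.951° west

Raw difference: 147.849 − -136.200 = 284.049°.
Normalise into (−180°, 180°]: 284.049° − 360° = -75.951°.
Negative ⇒ the second point lies to the west; separation 75.951°.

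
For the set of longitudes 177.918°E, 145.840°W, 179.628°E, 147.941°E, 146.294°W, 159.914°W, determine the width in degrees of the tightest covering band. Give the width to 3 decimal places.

Sort the longitudes: -159.914°, -146.294°, -145.840°, +147.941°, +177.918°, +179.628°.
Eastward gaps between consecutive values (wrapping around): 13.620°, 0.454°, 293.781°, 29.977°, 1.710°, 20.458°.
Largest gap = 293.781° ⇒ minimal covering band is its complement: 360° − 293.781° = 66.219°.
Band runs from +147.941° eastward to -145.840°, crossing the antimeridian.

66.219°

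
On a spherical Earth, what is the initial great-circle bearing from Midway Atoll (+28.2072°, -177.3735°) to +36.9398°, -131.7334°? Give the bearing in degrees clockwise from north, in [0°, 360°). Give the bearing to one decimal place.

Δλ = -131.7334 − -177.3735 = 45.6401°.
θ = atan2( sin Δλ · cos φ₂ , cos φ₁ · sin φ₂ − sin φ₁ · cos φ₂ · cos Δλ )
  = atan2(0.57145, 0.26547) = 65.082° → normalised to [0°, 360°): 65.082°.

65.1°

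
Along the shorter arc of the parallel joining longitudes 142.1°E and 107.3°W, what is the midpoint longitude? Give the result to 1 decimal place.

162.6°W

Signed shortest Δλ from +142.1° to -107.3° is +110.6°.
Midpoint longitude = +142.1° + (+110.6°)/2 = +142.1° + 55.3° = +197.4°.
Normalise into (−180°, 180°]: -162.6°.
(The naïve average (+142.1 + -107.3)/2 = 17.4° is on the wrong side of the globe.)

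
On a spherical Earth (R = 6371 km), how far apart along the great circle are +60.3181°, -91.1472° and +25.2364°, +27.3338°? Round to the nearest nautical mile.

4862 nmi

Δλ = 27.3338 − -91.1472 = 118.4810°.
Δφ = 25.2364 − 60.3181 = -35.0817°.
a = sin²(Δφ/2) + cos φ₁ · cos φ₂ · sin²(Δλ/2) = 0.421594.
c = 2·atan2(√a, √(1−a)) = 1.41333 rad → d = 6371·c ≈ 9004.35 km ≈ 4861.96 nmi.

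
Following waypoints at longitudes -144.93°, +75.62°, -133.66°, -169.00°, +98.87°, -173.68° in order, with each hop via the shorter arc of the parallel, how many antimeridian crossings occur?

Leg 1: -144.93° → +75.62°, shortest Δλ = -139.45° (west) — crosses 180°.
Leg 2: +75.62° → -133.66°, shortest Δλ = 150.72° (east) — crosses 180°.
Leg 3: -133.66° → -169.00°, shortest Δλ = -35.34° (west) — does not cross 180°.
Leg 4: -169.00° → +98.87°, shortest Δλ = -92.13° (west) — crosses 180°.
Leg 5: +98.87° → -173.68°, shortest Δλ = 87.45° (east) — crosses 180°.
Total crossings: 4.

4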